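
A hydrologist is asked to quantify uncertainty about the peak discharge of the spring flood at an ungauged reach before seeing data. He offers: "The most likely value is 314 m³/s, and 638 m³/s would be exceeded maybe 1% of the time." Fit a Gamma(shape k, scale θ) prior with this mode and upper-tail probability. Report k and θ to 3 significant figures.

Gamma(k,θ) with k>1 has mode (k−1)θ, so θ = 314/(k−1).
Need P(X < 638) = 0.99 with θ tied to k this way. Start at k = 2, θ = 314: P(X<638) ≈ 0.603.
Too low — raise k to concentrate. Iterating converges to k ≈ 10.7.
Then θ = 314/(10.7−1) ≈ 32.2.

k ≈ 10.7, θ ≈ 32.2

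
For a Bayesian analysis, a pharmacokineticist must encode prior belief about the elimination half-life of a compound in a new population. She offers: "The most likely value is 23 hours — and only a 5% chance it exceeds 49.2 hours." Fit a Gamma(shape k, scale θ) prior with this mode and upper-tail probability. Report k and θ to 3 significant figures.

k ≈ 5.77, θ ≈ 4.82

Gamma(k,θ) with k>1 has mode (k−1)θ, so θ = 23/(k−1).
Need P(X < 49.2) = 0.95 with θ tied to k this way. Start at k = 2, θ = 23: P(X<49.2) ≈ 0.630.
Too low — raise k to concentrate. Iterating converges to k ≈ 5.77.
Then θ = 23/(5.77−1) ≈ 4.82.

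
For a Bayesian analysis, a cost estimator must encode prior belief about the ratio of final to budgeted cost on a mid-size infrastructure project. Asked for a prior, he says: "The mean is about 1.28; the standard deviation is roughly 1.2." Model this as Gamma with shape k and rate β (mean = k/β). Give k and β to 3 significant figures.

k ≈ 1.14, β ≈ 0.889

For Gamma(k, rate β): mean = k/β, variance = k/β², so CV = 1/√k.
CV = SD/mean = 1.2/1.28 = 0.9375, hence k = 1/CV² = 1.14.
Then β = k/mean = 1.14/1.28 = 0.889.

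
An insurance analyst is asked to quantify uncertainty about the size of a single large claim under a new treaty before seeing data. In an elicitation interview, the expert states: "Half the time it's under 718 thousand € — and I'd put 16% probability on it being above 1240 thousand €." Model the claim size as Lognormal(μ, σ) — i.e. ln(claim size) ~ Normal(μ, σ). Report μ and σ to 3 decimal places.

μ ≈ 6.576, σ ≈ 0.549

If T ~ Lognormal(μ,σ) then ln T ~ Normal(μ,σ), so the p-quantile of ln T is μ + z_p·σ.
ln(718) = 6.576 and ln(1240) = 7.123; z_{0.5} = 0, z_{0.84} = 0.9945.
σ = (7.123 − 6.576)/(0.9945 − (0)) = 0.549.
μ = 6.576 − (0)·0.549 = 6.576.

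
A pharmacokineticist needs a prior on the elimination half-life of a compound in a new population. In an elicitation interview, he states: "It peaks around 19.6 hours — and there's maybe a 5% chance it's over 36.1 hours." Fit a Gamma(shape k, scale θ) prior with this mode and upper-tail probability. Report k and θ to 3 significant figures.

k ≈ 8.46, θ ≈ 2.63

Gamma(k,θ) with k>1 has mode (k−1)θ, so θ = 19.6/(k−1).
Need P(X < 36.1) = 0.95 with θ tied to k this way. Start at k = 2, θ = 19.6: P(X<36.1) ≈ 0.549.
Too low — raise k to concentrate. Iterating converges to k ≈ 8.46.
Then θ = 19.6/(8.46−1) ≈ 2.63.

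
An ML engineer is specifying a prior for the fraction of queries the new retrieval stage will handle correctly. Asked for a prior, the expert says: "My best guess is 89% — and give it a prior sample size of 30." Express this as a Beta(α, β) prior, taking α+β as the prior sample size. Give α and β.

Under the effective-sample-size interpretation, Beta(α, β) has prior mean α/(α+β) and prior sample size α+β.
So α+β = 30 and α/(α+β) = 0.89, giving α = 0.89·30 = 26.7 and β = 30 − 26.7 = 3.3.

α = 26.7, β = 3.3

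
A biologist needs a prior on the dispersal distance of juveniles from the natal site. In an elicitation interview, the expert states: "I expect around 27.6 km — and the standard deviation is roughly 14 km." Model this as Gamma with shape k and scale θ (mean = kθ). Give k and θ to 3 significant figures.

k ≈ 3.89, θ ≈ 7.1

For Gamma(k, scale θ): mean = kθ, variance = kθ², so CV = 1/√k.
CV = SD/mean = 14/27.6 = 0.5072, hence k = 1/CV² = 3.89.
Then θ = mean/k = 27.6/3.89 = 7.1.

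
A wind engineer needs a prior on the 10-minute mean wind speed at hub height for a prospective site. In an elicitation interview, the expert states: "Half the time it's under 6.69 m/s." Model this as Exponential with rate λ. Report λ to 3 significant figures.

Exponential median = ln 2 / λ, so λ = ln 2 / 6.69 = 0.104.

λ ≈ 0.104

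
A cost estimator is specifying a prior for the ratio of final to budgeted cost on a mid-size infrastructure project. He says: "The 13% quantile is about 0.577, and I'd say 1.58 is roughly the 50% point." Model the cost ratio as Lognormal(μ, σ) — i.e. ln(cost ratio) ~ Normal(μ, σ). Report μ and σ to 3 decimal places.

μ ≈ 0.457, σ ≈ 0.894

If T ~ Lognormal(μ,σ) then ln T ~ Normal(μ,σ), so the p-quantile of ln T is μ + z_p·σ.
ln(0.577) = -0.5499 and ln(1.58) = 0.4574; z_{0.13} = -1.126, z_{0.5} = 0.
σ = (0.4574 − -0.5499)/(0 − (-1.126)) = 0.894.
μ = -0.5499 − (-1.126)·0.894 = 0.457.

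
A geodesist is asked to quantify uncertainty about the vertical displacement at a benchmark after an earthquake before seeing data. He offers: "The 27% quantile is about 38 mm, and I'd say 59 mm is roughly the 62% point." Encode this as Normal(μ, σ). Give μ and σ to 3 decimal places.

μ = 52.014, σ = 22.868

The p-quantile of Normal(μ,σ) is μ + z_p·σ, with z_{0.27} = -0.6128 and z_{0.62} = 0.3055.
Eliminate σ: μ = (z₂·x₁ − z₁·x₂)/(z₂ − z₁) = (0.3055·38 − (-0.6128)·59)/0.9183 = 52.014.
Then σ = (x₂ − x₁)/(z₂ − z₁) = (59 − 38)/0.9183 = 22.868.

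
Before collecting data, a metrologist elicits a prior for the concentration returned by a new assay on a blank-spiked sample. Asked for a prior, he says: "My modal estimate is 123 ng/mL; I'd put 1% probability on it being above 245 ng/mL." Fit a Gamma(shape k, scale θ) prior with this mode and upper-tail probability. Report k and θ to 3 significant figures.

Gamma(k,θ) with k>1 has mode (k−1)θ, so θ = 123/(k−1).
Need P(X < 245) = 0.99 with θ tied to k this way. Start at k = 2, θ = 123: P(X<245) ≈ 0.592.
Too low — raise k to concentrate. Iterating converges to k ≈ 11.4.
Then θ = 123/(11.4−1) ≈ 11.9.

k ≈ 11.4, θ ≈ 11.9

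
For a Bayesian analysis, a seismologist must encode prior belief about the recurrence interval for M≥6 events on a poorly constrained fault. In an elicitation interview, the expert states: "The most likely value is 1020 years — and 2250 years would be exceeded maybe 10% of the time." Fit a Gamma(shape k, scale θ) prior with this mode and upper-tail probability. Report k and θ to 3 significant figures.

k ≈ 4.07, θ ≈ 332

Gamma(k,θ) with k>1 has mode (k−1)θ, so θ = 1020/(k−1).
Need P(X < 2250) = 0.9 with θ tied to k this way. Start at k = 2, θ = 1020: P(X<2250) ≈ 0.647.
Too low — raise k to concentrate. Iterating converges to k ≈ 4.07.
Then θ = 1020/(4.07−1) ≈ 332.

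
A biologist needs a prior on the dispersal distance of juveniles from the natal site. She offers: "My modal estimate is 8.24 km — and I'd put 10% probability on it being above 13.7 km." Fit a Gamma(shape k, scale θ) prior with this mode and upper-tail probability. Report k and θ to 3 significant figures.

Gamma(k,θ) with k>1 has mode (k−1)θ, so θ = 8.24/(k−1).
Need P(X < 13.7) = 0.9 with θ tied to k this way. Start at k = 2, θ = 8.24: P(X<13.7) ≈ 0.495.
Too low — raise k to concentrate. Iterating converges to k ≈ 8.31.
Then θ = 8.24/(8.31−1) ≈ 1.13.

k ≈ 8.31, θ ≈ 1.13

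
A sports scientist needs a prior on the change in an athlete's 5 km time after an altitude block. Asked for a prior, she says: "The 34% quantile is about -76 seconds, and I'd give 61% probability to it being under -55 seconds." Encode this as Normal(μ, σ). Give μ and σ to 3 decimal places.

μ = -63.479, σ = 30.356

For Normal(μ,σ), the p-quantile is μ + z_p·σ. Here z_{0.34} = -0.4125, z_{0.61} = 0.2793.
So -76 = μ − 0.4125σ and -55 = μ + 0.2793σ.
Subtracting: σ = (-55 − -76)/(0.2793 − (-0.4125)) = 30.356.
Then μ = -76 − (-0.4125)·30.356 = -63.479.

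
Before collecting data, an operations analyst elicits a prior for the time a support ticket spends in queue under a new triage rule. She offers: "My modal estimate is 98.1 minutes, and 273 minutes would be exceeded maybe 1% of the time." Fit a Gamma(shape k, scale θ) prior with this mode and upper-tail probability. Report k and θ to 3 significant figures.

Gamma(k,θ) with k>1 has mode (k−1)θ, so θ = 98.1/(k−1).
Need P(X < 273) = 0.99 with θ tied to k this way. Start at k = 2, θ = 98.1: P(X<273) ≈ 0.766.
Too low — raise k to concentrate. Iterating converges to k ≈ 5.37.
Then θ = 98.1/(5.37−1) ≈ 22.4.

k ≈ 5.37, θ ≈ 22.4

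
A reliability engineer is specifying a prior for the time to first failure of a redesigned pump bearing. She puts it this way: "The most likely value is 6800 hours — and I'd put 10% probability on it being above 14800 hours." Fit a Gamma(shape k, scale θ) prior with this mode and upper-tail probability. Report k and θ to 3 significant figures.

k ≈ 4.18, θ ≈ 2140

Gamma(k,θ) with k>1 has mode (k−1)θ, so θ = 6800/(k−1).
Need P(X < 14800) = 0.9 with θ tied to k this way. Start at k = 2, θ = 6800: P(X<14800) ≈ 0.640.
Too low — raise k to concentrate. Iterating converges to k ≈ 4.18.
Then θ = 6800/(4.18−1) ≈ 2140.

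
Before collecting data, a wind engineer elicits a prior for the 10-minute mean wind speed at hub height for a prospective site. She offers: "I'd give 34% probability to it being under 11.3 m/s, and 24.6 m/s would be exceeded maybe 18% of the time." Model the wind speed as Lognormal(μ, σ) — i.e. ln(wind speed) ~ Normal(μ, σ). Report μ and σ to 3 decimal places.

If T ~ Lognormal(μ,σ) then ln T ~ Normal(μ,σ), so the p-quantile of ln T is μ + z_p·σ.
ln(11.3) = 2.425 and ln(24.6) = 3.203; z_{0.34} = -0.4125, z_{0.82} = 0.9154.
σ = (3.203 − 2.425)/(0.9154 − (-0.4125)) = 0.586.
μ = 2.425 − (-0.4125)·0.586 = 2.666.

μ ≈ 2.666, σ ≈ 0.586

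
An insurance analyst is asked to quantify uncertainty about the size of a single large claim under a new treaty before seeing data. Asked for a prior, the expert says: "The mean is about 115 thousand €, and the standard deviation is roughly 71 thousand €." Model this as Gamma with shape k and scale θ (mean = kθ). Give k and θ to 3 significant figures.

k ≈ 2.62, θ ≈ 43.8

For Gamma(k, scale θ): mean = kθ, variance = kθ², so CV = 1/√k.
CV = SD/mean = 71/115 = 0.6174, hence k = 1/CV² = 2.62.
Then θ = mean/k = 115/2.62 = 43.8.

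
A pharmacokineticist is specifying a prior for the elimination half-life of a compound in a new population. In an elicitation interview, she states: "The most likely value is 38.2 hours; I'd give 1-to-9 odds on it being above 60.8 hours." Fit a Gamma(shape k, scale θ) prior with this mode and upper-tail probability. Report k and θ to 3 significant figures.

Gamma(k,θ) with k>1 has mode (k−1)θ, so θ = 38.2/(k−1).
Need P(X < 60.8) = 0.9 with θ tied to k this way. Start at k = 2, θ = 38.2: P(X<60.8) ≈ 0.472.
Too low — raise k to concentrate. Iterating converges to k ≈ 9.69.
Then θ = 38.2/(9.69−1) ≈ 4.4.

k ≈ 9.69, θ ≈ 4.4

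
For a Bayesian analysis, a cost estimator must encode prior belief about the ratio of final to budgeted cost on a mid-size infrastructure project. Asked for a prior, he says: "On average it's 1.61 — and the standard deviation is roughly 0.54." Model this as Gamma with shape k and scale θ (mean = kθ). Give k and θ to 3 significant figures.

For Gamma(k, scale θ): mean = kθ, variance = kθ², so CV = 1/√k.
CV = SD/mean = 0.54/1.61 = 0.3354, hence k = 1/CV² = 8.89.
Then θ = mean/k = 1.61/8.89 = 0.181.

k ≈ 8.89, θ ≈ 0.181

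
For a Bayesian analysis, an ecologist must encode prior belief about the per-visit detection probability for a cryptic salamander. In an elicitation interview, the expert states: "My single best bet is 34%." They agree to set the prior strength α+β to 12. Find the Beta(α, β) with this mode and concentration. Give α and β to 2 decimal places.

For α,β > 1 the Beta mode is (α−1)/(α+β−2). With α+β = 12, the mode is (α−1)/10.
Set (α−1)/10 = 0.34 → α = 1 + 0.34·10 = 4.40.
β = 12 − α = 7.60.

α = 4.40, β = 7.60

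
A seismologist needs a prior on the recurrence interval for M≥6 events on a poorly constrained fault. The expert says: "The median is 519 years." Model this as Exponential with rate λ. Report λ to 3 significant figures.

Exponential median = ln 2 / λ, so λ = ln 2 / 519.0 = 0.00134.

λ ≈ 0.00134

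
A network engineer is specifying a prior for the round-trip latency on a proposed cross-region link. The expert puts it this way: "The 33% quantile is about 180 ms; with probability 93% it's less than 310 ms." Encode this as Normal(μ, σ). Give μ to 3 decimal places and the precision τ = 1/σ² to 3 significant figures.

μ = 209.853, τ = 0.000217

For Normal(μ,σ), the p-quantile is μ + z_p·σ. Here z_{0.33} = -0.4399, z_{0.93} = 1.476.
So 180 = μ − 0.4399σ and 310 = μ + 1.476σ.
Subtracting: σ = (310 − 180)/(1.476 − (-0.4399)) = 67.860.
Then μ = 180 − (-0.4399)·67.860 = 209.853.
Precision τ = 1/σ² = 1/67.86² = 0.000217.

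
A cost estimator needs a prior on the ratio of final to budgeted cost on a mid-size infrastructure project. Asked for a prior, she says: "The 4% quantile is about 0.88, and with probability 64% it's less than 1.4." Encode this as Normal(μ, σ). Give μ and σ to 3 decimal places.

μ = 1.312, σ = 0.247

For Normal(μ,σ), the p-quantile is μ + z_p·σ. Here z_{0.04} = -1.751, z_{0.64} = 0.3585.
So 0.88 = μ − 1.751σ and 1.4 = μ + 0.3585σ.
Subtracting: σ = (1.4 − 0.88)/(0.3585 − (-1.751)) = 0.247.
Then μ = 0.88 − (-1.751)·0.247 = 1.312.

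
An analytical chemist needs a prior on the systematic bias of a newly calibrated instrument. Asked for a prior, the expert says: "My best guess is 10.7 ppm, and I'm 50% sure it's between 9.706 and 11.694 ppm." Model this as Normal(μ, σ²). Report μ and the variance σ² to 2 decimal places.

A symmetric 50% interval runs μ ± z·σ with z = 0.6745.
Half-width = 0.994, so σ = 0.994/0.6745 = 1.474 and σ² = 2.17.
μ is the stated best guess, 10.70.

μ = 10.70, σ² = 2.17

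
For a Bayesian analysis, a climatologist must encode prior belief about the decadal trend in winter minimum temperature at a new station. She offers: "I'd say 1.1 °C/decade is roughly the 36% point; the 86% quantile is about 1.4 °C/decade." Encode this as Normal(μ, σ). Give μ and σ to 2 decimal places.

The p-quantile of Normal(μ,σ) is μ + z_p·σ, with z_{0.36} = -0.3585 and z_{0.86} = 1.08.
Eliminate σ: μ = (z₂·x₁ − z₁·x₂)/(z₂ − z₁) = (1.08·1.1 − (-0.3585)·1.4)/1.439 = 1.17.
Then σ = (x₂ − x₁)/(z₂ − z₁) = (1.4 − 1.1)/1.439 = 0.21.

μ = 1.17, σ = 0.21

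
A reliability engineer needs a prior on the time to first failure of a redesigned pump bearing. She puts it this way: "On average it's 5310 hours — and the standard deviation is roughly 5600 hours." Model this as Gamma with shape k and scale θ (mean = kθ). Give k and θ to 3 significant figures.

For Gamma(k, scale θ): mean = kθ, variance = kθ², so CV = 1/√k.
CV = SD/mean = 5600/5310 = 1.055, hence k = 1/CV² = 0.899.
Then θ = mean/k = 5310/0.899 = 5910.

k ≈ 0.899, θ ≈ 5910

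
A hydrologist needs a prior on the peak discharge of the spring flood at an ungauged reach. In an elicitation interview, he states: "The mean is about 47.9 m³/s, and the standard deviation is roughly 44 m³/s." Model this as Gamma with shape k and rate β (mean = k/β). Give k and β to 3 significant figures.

For Gamma(k, rate β): mean = k/β, variance = k/β², so CV = 1/√k.
CV = SD/mean = 44/47.9 = 0.9186, hence k = 1/CV² = 1.19.
Then β = k/mean = 1.19/47.9 = 0.0247.

k ≈ 1.19, β ≈ 0.0247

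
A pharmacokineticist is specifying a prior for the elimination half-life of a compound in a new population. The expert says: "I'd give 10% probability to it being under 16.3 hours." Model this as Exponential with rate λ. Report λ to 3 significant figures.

λ ≈ 0.00646

P(T < 16.3) = 1 − e^(−λ·16.3) = 0.1, so λ = −ln(1−0.1)/16.3 = −ln(0.9)/16.3 = 0.00646.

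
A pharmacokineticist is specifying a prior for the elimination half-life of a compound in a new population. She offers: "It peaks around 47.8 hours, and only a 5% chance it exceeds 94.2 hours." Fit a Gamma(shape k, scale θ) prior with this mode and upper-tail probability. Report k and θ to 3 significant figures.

k ≈ 7.03, θ ≈ 7.93

Gamma(k,θ) with k>1 has mode (k−1)θ, so θ = 47.8/(k−1).
Need P(X < 94.2) = 0.95 with θ tied to k this way. Start at k = 2, θ = 47.8: P(X<94.2) ≈ 0.586.
Too low — raise k to concentrate. Iterating converges to k ≈ 7.03.
Then θ = 47.8/(7.03−1) ≈ 7.93.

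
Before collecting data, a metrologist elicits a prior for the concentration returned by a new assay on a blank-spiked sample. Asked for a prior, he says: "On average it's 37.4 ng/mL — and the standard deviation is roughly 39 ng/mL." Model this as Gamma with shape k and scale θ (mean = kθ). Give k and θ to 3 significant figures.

For Gamma(k, scale θ): mean = kθ, variance = kθ², so CV = 1/√k.
CV = SD/mean = 39/37.4 = 1.043, hence k = 1/CV² = 0.92.
Then θ = mean/k = 37.4/0.92 = 40.7.

k ≈ 0.92, θ ≈ 40.7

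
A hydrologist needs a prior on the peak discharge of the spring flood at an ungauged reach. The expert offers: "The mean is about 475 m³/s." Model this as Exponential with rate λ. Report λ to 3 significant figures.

λ ≈ 0.00211

Exponential mean = 1/λ, so λ = 1/475.0 = 0.00211.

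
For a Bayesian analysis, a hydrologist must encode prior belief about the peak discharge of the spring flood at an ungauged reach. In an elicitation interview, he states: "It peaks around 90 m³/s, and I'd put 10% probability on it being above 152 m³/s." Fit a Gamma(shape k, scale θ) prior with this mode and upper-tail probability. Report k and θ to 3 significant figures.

k ≈ 7.89, θ ≈ 13.1

Gamma(k,θ) with k>1 has mode (k−1)θ, so θ = 90/(k−1).
Need P(X < 152) = 0.9 with θ tied to k this way. Start at k = 2, θ = 90: P(X<152) ≈ 0.503.
Too low — raise k to concentrate. Iterating converges to k ≈ 7.89.
Then θ = 90/(7.89−1) ≈ 13.1.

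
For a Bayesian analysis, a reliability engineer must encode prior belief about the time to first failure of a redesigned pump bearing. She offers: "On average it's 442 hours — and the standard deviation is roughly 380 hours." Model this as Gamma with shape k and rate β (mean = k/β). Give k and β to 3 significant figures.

For Gamma(k, rate β): mean = k/β, variance = k/β², so CV = 1/√k.
CV = SD/mean = 380/442 = 0.8597, hence k = 1/CV² = 1.35.
Then β = k/mean = 1.35/442 = 0.00306.

k ≈ 1.35, β ≈ 0.00306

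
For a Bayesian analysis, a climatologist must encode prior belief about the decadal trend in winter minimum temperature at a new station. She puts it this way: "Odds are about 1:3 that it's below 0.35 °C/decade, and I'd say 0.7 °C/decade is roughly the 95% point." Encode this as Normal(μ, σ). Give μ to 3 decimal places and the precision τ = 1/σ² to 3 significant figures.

μ = 0.452, τ = 43.9

The p-quantile of Normal(μ,σ) is μ + z_p·σ, with z_{0.25} = -0.6745 and z_{0.95} = 1.645.
Eliminate σ: μ = (z₂·x₁ − z₁·x₂)/(z₂ − z₁) = (1.645·0.35 − (-0.6745)·0.7)/2.319 = 0.452.
Then σ = (x₂ − x₁)/(z₂ − z₁) = (0.7 − 0.35)/2.319 = 0.151.
Precision τ = 1/σ² = 1/0.1509² = 43.9.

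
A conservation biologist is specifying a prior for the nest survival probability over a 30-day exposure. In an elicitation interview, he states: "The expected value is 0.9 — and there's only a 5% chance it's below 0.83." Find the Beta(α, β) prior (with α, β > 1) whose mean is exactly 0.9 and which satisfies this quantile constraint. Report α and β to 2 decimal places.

α ≈ 53.95, β ≈ 5.99

With mean 0.9 fixed, write α = 0.9s, β = 0.1s where s = α+β.
Need P(θ < 0.83) = 0.05 under Beta(0.9s, 0.1s). Normal approximation: (q−m)/√(m(1−m)/s) ≈ z_{0.05} = -1.64, so s ≈ 0.9·0.1·(-1.64)²/(0.83−0.9)² = 49.7.
At s = 49.7: P(θ<0.83) ≈ 0.065. Adjusting to match 0.05 gives s ≈ 59.94.
So α = 0.9·59.94 ≈ 53.95, β = 0.1·59.94 ≈ 5.99.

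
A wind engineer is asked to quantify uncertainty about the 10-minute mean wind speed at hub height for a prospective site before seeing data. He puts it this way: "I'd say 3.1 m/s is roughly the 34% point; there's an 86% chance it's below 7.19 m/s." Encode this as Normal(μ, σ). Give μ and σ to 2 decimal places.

μ = 4.23, σ = 2.74

For Normal(μ,σ), the p-quantile is μ + z_p·σ. Here z_{0.34} = -0.4125, z_{0.86} = 1.08.
So 3.1 = μ − 0.4125σ and 7.19 = μ + 1.08σ.
Subtracting: σ = (7.19 − 3.1)/(1.08 − (-0.4125)) = 2.74.
Then μ = 3.1 − (-0.4125)·2.74 = 4.23.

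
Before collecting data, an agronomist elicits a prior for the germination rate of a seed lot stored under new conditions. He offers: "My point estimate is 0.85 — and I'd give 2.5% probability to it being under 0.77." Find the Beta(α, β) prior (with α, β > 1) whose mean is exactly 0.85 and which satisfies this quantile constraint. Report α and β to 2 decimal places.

α ≈ 76.98, β ≈ 13.58

With mean 0.85 fixed, write α = 0.85s, β = 0.15s where s = α+β.
Need P(θ < 0.77) = 0.025 under Beta(0.85s, 0.15s). Normal approximation: (q−m)/√(m(1−m)/s) ≈ z_{0.025} = -1.96, so s ≈ 0.85·0.15·(-1.96)²/(0.77−0.85)² = 76.5.
At s = 76.5: P(θ<0.77) ≈ 0.035. Adjusting to match 0.025 gives s ≈ 90.57.
So α = 0.85·90.57 ≈ 76.98, β = 0.15·90.57 ≈ 13.58.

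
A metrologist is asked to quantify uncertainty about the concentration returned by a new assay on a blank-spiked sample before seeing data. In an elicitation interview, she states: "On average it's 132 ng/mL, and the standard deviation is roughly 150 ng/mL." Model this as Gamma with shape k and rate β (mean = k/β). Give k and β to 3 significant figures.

For Gamma(k, rate β): mean = k/β, variance = k/β², so CV = 1/√k.
CV = SD/mean = 150/132 = 1.136, hence k = 1/CV² = 0.774.
Then β = k/mean = 0.774/132 = 0.00587.

k ≈ 0.774, β ≈ 0.00587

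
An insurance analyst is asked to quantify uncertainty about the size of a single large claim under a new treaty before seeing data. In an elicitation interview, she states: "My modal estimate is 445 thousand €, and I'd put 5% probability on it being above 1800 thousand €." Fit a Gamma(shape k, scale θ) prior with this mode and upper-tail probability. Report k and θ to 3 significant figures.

Gamma(k,θ) with k>1 has mode (k−1)θ, so θ = 445/(k−1).
Need P(X < 1800) = 0.95 with θ tied to k this way. Start at k = 2, θ = 445: P(X<1800) ≈ 0.912.
Too low — raise k to concentrate. Iterating converges to k ≈ 2.29.
Then θ = 445/(2.29−1) ≈ 346.

k ≈ 2.29, θ ≈ 346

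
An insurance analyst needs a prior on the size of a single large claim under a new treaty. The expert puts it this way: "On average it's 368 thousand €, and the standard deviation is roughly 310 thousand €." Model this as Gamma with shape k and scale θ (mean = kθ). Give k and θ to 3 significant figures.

k ≈ 1.41, θ ≈ 261

For Gamma(k, scale θ): mean = kθ, variance = kθ², so CV = 1/√k.
CV = SD/mean = 310/368 = 0.8424, hence k = 1/CV² = 1.41.
Then θ = mean/k = 368/1.41 = 261.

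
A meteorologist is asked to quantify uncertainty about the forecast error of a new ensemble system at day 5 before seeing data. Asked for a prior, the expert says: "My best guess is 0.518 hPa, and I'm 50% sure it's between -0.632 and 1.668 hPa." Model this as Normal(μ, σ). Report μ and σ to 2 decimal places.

A symmetric 50% interval runs μ ± z·σ with z = 0.6745.
Half-width = 1.15, so σ = 1.15/0.6745 = 1.70.
μ is the stated best guess, 0.52.

μ = 0.52, σ = 1.70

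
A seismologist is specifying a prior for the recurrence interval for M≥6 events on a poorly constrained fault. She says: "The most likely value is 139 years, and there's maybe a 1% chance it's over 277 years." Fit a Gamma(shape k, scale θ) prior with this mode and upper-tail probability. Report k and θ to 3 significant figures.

k ≈ 11.3, θ ≈ 13.4

Gamma(k,θ) with k>1 has mode (k−1)θ, so θ = 139/(k−1).
Need P(X < 277) = 0.99 with θ tied to k this way. Start at k = 2, θ = 139: P(X<277) ≈ 0.592.
Too low — raise k to concentrate. Iterating converges to k ≈ 11.3.
Then θ = 139/(11.3−1) ≈ 13.4.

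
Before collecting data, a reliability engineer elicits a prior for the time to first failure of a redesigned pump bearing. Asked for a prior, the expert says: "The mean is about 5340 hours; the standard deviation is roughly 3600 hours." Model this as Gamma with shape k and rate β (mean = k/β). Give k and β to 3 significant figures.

k ≈ 2.2, β ≈ 0.000412

For Gamma(k, rate β): mean = k/β, variance = k/β², so CV = 1/√k.
CV = SD/mean = 3600/5340 = 0.6742, hence k = 1/CV² = 2.2.
Then β = k/mean = 2.2/5340 = 0.000412.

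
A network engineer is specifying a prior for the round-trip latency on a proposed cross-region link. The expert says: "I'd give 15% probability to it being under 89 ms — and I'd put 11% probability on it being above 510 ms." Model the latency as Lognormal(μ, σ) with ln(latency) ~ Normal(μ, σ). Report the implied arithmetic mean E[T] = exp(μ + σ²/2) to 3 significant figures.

If T ~ Lognormal(μ,σ) then ln T ~ Normal(μ,σ), so the p-quantile of ln T is μ + z_p·σ.
ln(89) = 4.489 and ln(510) = 6.234; z_{0.15} = -1.036, z_{0.89} = 1.227.
σ = (6.234 − 4.489)/(1.227 − (-1.036)) = 0.771.
μ = 4.489 − (-1.036)·0.771 = 5.288.
E[T] = exp(μ + σ²/2) = exp(5.288 + 0.2976) = 267 ms.

E[T] ≈ 267 ms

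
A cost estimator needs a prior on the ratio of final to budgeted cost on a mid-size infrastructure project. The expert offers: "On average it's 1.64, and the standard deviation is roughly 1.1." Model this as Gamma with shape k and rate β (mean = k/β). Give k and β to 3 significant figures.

k ≈ 2.22, β ≈ 1.36

For Gamma(k, rate β): mean = k/β, variance = k/β², so CV = 1/√k.
CV = SD/mean = 1.1/1.64 = 0.6707, hence k = 1/CV² = 2.22.
Then β = k/mean = 2.22/1.64 = 1.36.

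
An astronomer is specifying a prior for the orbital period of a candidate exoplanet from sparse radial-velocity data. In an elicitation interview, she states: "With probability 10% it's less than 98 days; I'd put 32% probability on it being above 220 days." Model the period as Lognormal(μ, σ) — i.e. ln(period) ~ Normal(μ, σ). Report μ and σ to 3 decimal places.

μ ≈ 5.177, σ ≈ 0.462

If T ~ Lognormal(μ,σ) then ln T ~ Normal(μ,σ), so the p-quantile of ln T is μ + z_p·σ.
ln(98) = 4.585 and ln(220) = 5.394; z_{0.1} = -1.282, z_{0.68} = 0.4677.
σ = (5.394 − 4.585)/(0.4677 − (-1.282)) = 0.462.
μ = 4.585 − (-1.282)·0.462 = 5.177.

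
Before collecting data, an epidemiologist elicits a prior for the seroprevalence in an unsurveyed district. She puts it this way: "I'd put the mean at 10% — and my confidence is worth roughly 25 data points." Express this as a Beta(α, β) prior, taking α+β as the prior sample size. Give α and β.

α = 2.5, β = 22.5

Under the effective-sample-size interpretation, Beta(α, β) has prior mean α/(α+β) and prior sample size α+β.
So α+β = 25 and α/(α+β) = 0.1, giving α = 0.1·25 = 2.5 and β = 25 − 2.5 = 22.5.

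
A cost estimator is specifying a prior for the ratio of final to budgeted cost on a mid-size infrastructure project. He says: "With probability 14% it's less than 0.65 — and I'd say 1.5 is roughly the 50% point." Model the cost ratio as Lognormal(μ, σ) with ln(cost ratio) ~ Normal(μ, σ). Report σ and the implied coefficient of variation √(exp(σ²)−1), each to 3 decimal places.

σ ≈ 0.774, CV ≈ 0.906

If T ~ Lognormal(μ,σ) then ln T ~ Normal(μ,σ), so the p-quantile of ln T is μ + z_p·σ.
ln(0.65) = -0.4308 and ln(1.5) = 0.4055; z_{0.14} = -1.08, z_{0.5} = 0.
σ = (0.4055 − -0.4308)/(0 − (-1.08)) = 0.774.
μ = -0.4308 − (-1.08)·0.774 = 0.405.
CV = √(exp(σ²)−1) = √(exp(0.5992)−1) = 0.906.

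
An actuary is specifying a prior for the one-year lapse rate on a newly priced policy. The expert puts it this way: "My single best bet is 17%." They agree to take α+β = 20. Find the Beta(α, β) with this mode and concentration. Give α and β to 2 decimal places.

α = 4.06, β = 15.94

For α,β > 1 the Beta mode is (α−1)/(α+β−2). With α+β = 20, the mode is (α−1)/18.
Set (α−1)/18 = 0.17 → α = 1 + 0.17·18 = 4.06.
β = 20 − α = 15.94.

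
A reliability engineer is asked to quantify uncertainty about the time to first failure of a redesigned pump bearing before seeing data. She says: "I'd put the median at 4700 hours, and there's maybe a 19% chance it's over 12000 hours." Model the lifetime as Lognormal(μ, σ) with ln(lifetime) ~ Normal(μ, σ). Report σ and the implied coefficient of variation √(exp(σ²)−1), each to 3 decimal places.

σ ≈ 1.068, CV ≈ 1.458

If T ~ Lognormal(μ,σ) then ln T ~ Normal(μ,σ), so the p-quantile of ln T is μ + z_p·σ.
ln(4700) = 8.455 and ln(12000) = 9.393; z_{0.5} = 0, z_{0.81} = 0.8779.
σ = (9.393 − 8.455)/(0.8779 − (0)) = 1.068.
μ = 8.455 − (0)·1.068 = 8.455.
CV = √(exp(σ²)−1) = √(exp(1.1400)−1) = 1.458.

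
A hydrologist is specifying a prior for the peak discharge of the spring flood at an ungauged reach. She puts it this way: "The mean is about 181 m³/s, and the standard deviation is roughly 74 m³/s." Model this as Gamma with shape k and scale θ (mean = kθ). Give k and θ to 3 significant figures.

For Gamma(k, scale θ): mean = kθ, variance = kθ², so CV = 1/√k.
CV = SD/mean = 74/181 = 0.4088, hence k = 1/CV² = 5.98.
Then θ = mean/k = 181/5.98 = 30.3.

k ≈ 5.98, θ ≈ 30.3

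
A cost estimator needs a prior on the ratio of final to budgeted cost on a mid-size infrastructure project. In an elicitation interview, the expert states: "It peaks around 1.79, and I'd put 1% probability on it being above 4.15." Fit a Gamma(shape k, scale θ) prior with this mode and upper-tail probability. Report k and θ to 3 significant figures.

Gamma(k,θ) with k>1 has mode (k−1)θ, so θ = 1.79/(k−1).
Need P(X < 4.15) = 0.99 with θ tied to k this way. Start at k = 2, θ = 1.79: P(X<4.15) ≈ 0.673.
Too low — raise k to concentrate. Iterating converges to k ≈ 7.75.
Then θ = 1.79/(7.75−1) ≈ 0.265.

k ≈ 7.75, θ ≈ 0.265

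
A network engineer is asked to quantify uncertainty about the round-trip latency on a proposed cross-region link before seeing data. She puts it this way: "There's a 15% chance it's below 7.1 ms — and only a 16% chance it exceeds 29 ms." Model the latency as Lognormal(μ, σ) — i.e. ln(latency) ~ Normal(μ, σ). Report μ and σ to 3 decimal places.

If T ~ Lognormal(μ,σ) then ln T ~ Normal(μ,σ), so the p-quantile of ln T is μ + z_p·σ.
ln(7.1) = 1.96 and ln(29) = 3.367; z_{0.15} = -1.036, z_{0.84} = 0.9945.
σ = (3.367 − 1.96)/(0.9945 − (-1.036)) = 0.693.
μ = 1.96 − (-1.036)·0.693 = 2.678.

μ ≈ 2.678, σ ≈ 0.693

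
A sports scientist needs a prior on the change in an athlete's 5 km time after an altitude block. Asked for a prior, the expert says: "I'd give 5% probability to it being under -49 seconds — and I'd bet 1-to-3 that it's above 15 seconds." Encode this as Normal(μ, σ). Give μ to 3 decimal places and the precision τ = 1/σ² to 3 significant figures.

For Normal(μ,σ), the p-quantile is μ + z_p·σ. Here z_{0.05} = -1.645, z_{0.75} = 0.6745.
So -49 = μ − 1.645σ and 15 = μ + 0.6745σ.
Subtracting: σ = (15 − -49)/(0.6745 − (-1.645)) = 27.594.
Then μ = -49 − (-1.645)·27.594 = -3.612.
Precision τ = 1/σ² = 1/27.59² = 0.00131.

μ = -3.612, τ = 0.00131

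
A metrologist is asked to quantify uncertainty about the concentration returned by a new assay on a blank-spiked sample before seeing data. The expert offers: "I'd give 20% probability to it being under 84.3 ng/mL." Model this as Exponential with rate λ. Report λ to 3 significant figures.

λ ≈ 0.00265

P(T < 84.3) = 1 − e^(−λ·84.3) = 0.2, so λ = −ln(1−0.2)/84.3 = −ln(0.8)/84.3 = 0.00265.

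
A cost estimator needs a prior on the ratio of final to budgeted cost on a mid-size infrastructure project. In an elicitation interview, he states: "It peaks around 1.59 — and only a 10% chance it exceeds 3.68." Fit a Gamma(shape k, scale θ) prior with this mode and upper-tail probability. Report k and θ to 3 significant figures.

Gamma(k,θ) with k>1 has mode (k−1)θ, so θ = 1.59/(k−1).
Need P(X < 3.68) = 0.9 with θ tied to k this way. Start at k = 2, θ = 1.59: P(X<3.68) ≈ 0.672.
Too low — raise k to concentrate. Iterating converges to k ≈ 3.73.
Then θ = 1.59/(3.73−1) ≈ 0.582.

k ≈ 3.73, θ ≈ 0.582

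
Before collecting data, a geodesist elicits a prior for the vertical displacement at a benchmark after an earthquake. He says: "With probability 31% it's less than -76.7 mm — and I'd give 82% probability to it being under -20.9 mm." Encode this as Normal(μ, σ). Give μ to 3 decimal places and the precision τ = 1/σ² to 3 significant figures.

For Normal(μ,σ), the p-quantile is μ + z_p·σ. Here z_{0.31} = -0.4959, z_{0.82} = 0.9154.
So -76.7 = μ − 0.4959σ and -20.9 = μ + 0.9154σ.
Subtracting: σ = (-20.9 − -76.7)/(0.9154 − (-0.4959)) = 39.540.
Then μ = -76.7 − (-0.4959)·39.540 = -57.094.
Precision τ = 1/σ² = 1/39.54² = 0.00064.

μ = -57.094, τ = 0.00064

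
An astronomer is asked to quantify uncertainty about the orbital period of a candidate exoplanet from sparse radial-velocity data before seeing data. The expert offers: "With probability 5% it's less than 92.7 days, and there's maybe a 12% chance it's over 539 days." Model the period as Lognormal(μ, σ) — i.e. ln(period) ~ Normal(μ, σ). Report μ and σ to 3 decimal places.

If T ~ Lognormal(μ,σ) then ln T ~ Normal(μ,σ), so the p-quantile of ln T is μ + z_p·σ.
ln(92.7) = 4.529 and ln(539) = 6.29; z_{0.05} = -1.645, z_{0.88} = 1.175.
σ = (6.29 − 4.529)/(1.175 − (-1.645)) = 0.624.
μ = 4.529 − (-1.645)·0.624 = 5.556.

μ ≈ 5.556, σ ≈ 0.624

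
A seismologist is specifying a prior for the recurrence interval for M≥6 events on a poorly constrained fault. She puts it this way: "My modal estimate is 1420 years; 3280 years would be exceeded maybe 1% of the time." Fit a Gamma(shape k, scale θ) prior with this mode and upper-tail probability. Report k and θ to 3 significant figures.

k ≈ 7.81, θ ≈ 209

Gamma(k,θ) with k>1 has mode (k−1)θ, so θ = 1420/(k−1).
Need P(X < 3280) = 0.99 with θ tied to k this way. Start at k = 2, θ = 1420: P(X<3280) ≈ 0.671.
Too low — raise k to concentrate. Iterating converges to k ≈ 7.81.
Then θ = 1420/(7.81−1) ≈ 209.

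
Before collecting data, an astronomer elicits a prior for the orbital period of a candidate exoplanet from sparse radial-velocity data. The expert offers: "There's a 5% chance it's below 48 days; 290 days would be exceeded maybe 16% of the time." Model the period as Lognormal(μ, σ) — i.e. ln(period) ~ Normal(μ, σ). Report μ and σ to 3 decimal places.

If T ~ Lognormal(μ,σ) then ln T ~ Normal(μ,σ), so the p-quantile of ln T is μ + z_p·σ.
ln(48) = 3.871 and ln(290) = 5.67; z_{0.05} = -1.645, z_{0.84} = 0.9945.
σ = (5.67 − 3.871)/(0.9945 − (-1.645)) = 0.681.
μ = 3.871 − (-1.645)·0.681 = 4.992.

μ ≈ 4.992, σ ≈ 0.681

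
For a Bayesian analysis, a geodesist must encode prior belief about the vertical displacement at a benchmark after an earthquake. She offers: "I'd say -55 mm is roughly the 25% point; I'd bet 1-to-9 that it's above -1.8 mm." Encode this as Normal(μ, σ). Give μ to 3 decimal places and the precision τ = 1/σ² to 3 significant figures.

μ = -36.655, τ = 0.00135

For Normal(μ,σ), the p-quantile is μ + z_p·σ. Here z_{0.25} = -0.6745, z_{0.9} = 1.282.
So -55 = μ − 0.6745σ and -1.8 = μ + 1.282σ.
Subtracting: σ = (-1.8 − -55)/(1.282 − (-0.6745)) = 27.198.
Then μ = -55 − (-0.6745)·27.198 = -36.655.
Precision τ = 1/σ² = 1/27.2² = 0.00135.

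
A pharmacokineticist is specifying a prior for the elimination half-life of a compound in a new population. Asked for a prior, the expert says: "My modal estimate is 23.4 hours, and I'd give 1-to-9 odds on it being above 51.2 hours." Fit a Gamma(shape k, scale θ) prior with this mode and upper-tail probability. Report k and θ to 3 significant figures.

Gamma(k,θ) with k>1 has mode (k−1)θ, so θ = 23.4/(k−1).
Need P(X < 51.2) = 0.9 with θ tied to k this way. Start at k = 2, θ = 23.4: P(X<51.2) ≈ 0.643.
Too low — raise k to concentrate. Iterating converges to k ≈ 4.14.
Then θ = 23.4/(4.14−1) ≈ 7.46.

k ≈ 4.14, θ ≈ 7.46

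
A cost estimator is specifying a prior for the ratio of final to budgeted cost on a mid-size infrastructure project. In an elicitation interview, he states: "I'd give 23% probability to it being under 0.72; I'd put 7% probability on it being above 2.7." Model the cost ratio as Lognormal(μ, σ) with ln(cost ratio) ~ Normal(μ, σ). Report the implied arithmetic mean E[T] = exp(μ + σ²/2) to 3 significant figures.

If T ~ Lognormal(μ,σ) then ln T ~ Normal(μ,σ), so the p-quantile of ln T is μ + z_p·σ.
ln(0.72) = -0.3285 and ln(2.7) = 0.9933; z_{0.23} = -0.7388, z_{0.93} = 1.476.
σ = (0.9933 − -0.3285)/(1.476 − (-0.7388)) = 0.597.
μ = -0.3285 − (-0.7388)·0.597 = 0.112.
E[T] = exp(μ + σ²/2) = exp(0.112 + 0.1781) = 1.34.

E[T] ≈ 1.34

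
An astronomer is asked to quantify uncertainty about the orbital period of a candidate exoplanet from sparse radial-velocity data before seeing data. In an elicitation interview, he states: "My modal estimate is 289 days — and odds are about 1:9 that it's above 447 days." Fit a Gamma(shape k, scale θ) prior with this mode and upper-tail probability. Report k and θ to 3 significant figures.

Gamma(k,θ) with k>1 has mode (k−1)θ, so θ = 289/(k−1).
Need P(X < 447) = 0.9 with θ tied to k this way. Start at k = 2, θ = 289: P(X<447) ≈ 0.458.
Too low — raise k to concentrate. Iterating converges to k ≈ 10.8.
Then θ = 289/(10.8−1) ≈ 29.4.

k ≈ 10.8, θ ≈ 29.4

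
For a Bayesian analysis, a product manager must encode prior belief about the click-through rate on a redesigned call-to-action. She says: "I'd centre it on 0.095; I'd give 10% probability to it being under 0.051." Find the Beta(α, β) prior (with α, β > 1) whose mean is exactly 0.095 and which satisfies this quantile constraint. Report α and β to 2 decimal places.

α ≈ 5.85, β ≈ 55.73

With mean 0.095 fixed, write α = 0.095s, β = 0.905s where s = α+β.
Need P(θ < 0.051) = 0.1 under Beta(0.095s, 0.905s). Normal approximation: (q−m)/√(m(1−m)/s) ≈ z_{0.1} = -1.28, so s ≈ 0.095·0.905·(-1.28)²/(0.051−0.095)² = 72.9.
At s = 72.9: P(θ<0.051) ≈ 0.078. Adjusting to match 0.1 gives s ≈ 61.58.
So α = 0.095·61.58 ≈ 5.85, β = 0.905·61.58 ≈ 55.73.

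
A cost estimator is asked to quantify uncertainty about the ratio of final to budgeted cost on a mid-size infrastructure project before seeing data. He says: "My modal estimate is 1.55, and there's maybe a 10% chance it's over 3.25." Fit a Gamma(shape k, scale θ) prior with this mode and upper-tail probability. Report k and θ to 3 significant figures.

k ≈ 4.5, θ ≈ 0.442

Gamma(k,θ) with k>1 has mode (k−1)θ, so θ = 1.55/(k−1).
Need P(X < 3.25) = 0.9 with θ tied to k this way. Start at k = 2, θ = 1.55: P(X<3.25) ≈ 0.620.
Too low — raise k to concentrate. Iterating converges to k ≈ 4.5.
Then θ = 1.55/(4.5−1) ≈ 0.442.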